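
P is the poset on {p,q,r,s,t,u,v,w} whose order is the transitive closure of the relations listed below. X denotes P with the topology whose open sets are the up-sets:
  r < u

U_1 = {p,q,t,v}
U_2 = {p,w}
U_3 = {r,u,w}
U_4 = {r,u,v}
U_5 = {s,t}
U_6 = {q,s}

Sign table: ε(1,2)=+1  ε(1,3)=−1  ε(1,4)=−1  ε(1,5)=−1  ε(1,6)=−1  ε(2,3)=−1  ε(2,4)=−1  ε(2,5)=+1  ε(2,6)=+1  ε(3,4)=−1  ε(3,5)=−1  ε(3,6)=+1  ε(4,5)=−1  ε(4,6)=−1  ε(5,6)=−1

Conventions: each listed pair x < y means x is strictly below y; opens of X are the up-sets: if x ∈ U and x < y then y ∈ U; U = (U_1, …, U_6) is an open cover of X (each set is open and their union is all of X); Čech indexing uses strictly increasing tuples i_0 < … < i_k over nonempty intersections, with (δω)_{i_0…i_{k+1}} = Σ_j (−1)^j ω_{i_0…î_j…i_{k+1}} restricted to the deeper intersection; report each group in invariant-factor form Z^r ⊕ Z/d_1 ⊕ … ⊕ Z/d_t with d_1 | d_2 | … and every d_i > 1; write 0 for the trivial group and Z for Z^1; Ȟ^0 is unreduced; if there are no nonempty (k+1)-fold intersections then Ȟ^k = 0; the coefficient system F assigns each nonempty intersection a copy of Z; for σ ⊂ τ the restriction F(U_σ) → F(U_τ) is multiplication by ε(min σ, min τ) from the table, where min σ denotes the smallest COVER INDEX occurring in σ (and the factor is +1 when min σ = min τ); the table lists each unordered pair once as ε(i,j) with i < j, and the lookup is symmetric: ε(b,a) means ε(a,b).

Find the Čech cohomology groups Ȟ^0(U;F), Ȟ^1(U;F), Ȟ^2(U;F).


Ȟ^0 = 0, Ȟ^1 = Z ⊕ Z/2, Ȟ^2 = 0

nonempty intersections:
  U12={p} U14={v} U15={t} U16={q} U23={w} U34={r,u} U56={s}
C dims 6,7; δ0: rk 6, SNF 1^5·2
Ȟ^0: (6−6)−0=0 ⇒ 0
Ȟ^1: (7−0)−6=1 plus torsion [2] ⇒ Z ⊕ Z/2
Ȟ^2: (0−0)−0=0 ⇒ 0


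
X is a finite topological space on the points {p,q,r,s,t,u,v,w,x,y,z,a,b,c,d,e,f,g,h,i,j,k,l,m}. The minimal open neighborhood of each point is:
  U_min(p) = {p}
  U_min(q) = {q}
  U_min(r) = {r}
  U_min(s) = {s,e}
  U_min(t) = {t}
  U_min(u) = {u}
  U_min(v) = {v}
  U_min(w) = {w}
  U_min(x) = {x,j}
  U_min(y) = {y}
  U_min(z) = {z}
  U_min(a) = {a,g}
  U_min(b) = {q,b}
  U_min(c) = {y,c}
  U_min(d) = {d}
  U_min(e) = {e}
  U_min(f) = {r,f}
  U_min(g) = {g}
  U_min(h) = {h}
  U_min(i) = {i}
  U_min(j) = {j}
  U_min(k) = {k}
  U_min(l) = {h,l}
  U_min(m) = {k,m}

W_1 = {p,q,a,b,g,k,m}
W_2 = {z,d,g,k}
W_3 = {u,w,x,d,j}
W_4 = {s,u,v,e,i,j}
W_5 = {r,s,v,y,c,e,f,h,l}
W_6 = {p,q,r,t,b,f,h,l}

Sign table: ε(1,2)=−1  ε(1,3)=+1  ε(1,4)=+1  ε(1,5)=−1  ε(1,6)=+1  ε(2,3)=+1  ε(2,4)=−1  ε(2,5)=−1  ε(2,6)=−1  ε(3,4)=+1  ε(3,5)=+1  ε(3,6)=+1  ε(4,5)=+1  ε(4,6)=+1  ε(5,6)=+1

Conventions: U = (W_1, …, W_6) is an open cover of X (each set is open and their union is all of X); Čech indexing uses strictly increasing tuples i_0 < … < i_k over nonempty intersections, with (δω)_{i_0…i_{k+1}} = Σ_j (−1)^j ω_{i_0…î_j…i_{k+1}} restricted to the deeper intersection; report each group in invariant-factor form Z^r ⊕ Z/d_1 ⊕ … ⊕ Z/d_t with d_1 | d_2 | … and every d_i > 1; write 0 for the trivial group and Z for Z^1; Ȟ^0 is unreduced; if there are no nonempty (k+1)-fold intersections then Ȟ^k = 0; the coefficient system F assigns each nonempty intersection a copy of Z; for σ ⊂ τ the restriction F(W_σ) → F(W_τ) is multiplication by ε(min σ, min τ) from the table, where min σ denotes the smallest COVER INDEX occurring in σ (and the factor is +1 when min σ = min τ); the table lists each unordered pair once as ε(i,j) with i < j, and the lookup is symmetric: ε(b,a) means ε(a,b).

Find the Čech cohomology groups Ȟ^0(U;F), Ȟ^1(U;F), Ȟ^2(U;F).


cover nerve:
  W12={g,k} W16={p,q,b} W23={d} W34={u,j} W45={s,v,e} W56={r,f,h,l}
C dims 6,6; δ0: rk 6, SNF 1^5·2
Ȟ^0: (6−6)−0=0 ⇒ 0
Ȟ^1: (6−0)−6=0 plus torsion [2] ⇒ Z/2
Ȟ^2: (0−0)−0=0 ⇒ 0

Ȟ^0(U;F) ≅ 0; Ȟ^1(U;F) ≅ Z/2; Ȟ^2(U;F) ≅ 0


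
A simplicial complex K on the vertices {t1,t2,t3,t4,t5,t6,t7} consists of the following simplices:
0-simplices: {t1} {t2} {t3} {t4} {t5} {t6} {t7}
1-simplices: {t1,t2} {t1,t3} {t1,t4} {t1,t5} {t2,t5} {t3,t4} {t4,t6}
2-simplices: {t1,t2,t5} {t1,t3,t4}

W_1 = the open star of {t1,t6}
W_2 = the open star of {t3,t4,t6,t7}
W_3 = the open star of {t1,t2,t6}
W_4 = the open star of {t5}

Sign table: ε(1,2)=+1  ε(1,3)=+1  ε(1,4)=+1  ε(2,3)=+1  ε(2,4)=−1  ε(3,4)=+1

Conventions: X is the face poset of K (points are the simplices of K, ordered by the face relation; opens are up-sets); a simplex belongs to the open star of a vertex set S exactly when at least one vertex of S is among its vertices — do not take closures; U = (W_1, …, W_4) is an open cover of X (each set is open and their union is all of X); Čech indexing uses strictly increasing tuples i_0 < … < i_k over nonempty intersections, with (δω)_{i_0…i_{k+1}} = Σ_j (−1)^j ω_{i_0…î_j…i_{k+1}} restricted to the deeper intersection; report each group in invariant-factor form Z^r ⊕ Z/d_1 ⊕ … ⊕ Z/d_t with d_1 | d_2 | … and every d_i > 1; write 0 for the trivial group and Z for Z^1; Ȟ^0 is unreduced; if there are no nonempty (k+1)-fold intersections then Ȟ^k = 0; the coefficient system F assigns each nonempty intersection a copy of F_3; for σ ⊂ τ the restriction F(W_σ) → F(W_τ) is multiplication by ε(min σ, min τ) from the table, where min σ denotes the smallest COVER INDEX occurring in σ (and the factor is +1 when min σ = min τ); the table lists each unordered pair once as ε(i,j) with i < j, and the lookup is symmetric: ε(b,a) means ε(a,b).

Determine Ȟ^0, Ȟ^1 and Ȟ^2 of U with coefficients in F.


nerve simplices:
  W1={{t1},{t6},{t1,t2},{t1,t3},{t1,t4},{t1,t5},{t4,t6},{t1,t2,t5},{t1,t3,t4}} W2={{t3},{t4},{t6},{t7},{t1,t3},{t1,t4},{t3,t4},{t4,t6},{t1,t3,t4}} W3={{t1},{t2},{t6},{t1,t2},{t1,t3},{t1,t4},{t1,t5},{t2,t5},{t4,t6},{t1,t2,t5},{t1,t3,t4}} W4={{t5},{t1,t5},{t2,t5},{t1,t2,t5}}
  W12={{t6},{t1,t3},{t1,t4},{t4,t6},{t1,t3,t4}} W13={{t1},{t6},{t1,t2},{t1,t3},{t1,t4},{t1,t5},{t4,t6},{t1,t2,t5},{t1,t3,t4}} W14={{t1,t5},{t1,t2,t5}} W23={{t6},{t1,t3},{t1,t4},{t4,t6},{t1,t3,t4}} W34={{t1,t5},{t2,t5},{t1,t2,t5}}
  W123={{t6},{t1,t3},{t1,t4},{t4,t6},{t1,t3,t4}} W134={{t1,t5},{t1,t2,t5}}
C dims 4,5,2; δ0: rk_F3 3; δ1: rk_F3 2
degree 0: 4−3−0 = 1 → Ȟ^0 ≅ Z/3
degree 1: 5−2−3 = 0 → Ȟ^1 ≅ 0
degree 2: 2−0−2 = 0 → Ȟ^2 ≅ 0

Ȟ^0 ≅ Z/3, Ȟ^1 ≅ 0, Ȟ^2 ≅ 0


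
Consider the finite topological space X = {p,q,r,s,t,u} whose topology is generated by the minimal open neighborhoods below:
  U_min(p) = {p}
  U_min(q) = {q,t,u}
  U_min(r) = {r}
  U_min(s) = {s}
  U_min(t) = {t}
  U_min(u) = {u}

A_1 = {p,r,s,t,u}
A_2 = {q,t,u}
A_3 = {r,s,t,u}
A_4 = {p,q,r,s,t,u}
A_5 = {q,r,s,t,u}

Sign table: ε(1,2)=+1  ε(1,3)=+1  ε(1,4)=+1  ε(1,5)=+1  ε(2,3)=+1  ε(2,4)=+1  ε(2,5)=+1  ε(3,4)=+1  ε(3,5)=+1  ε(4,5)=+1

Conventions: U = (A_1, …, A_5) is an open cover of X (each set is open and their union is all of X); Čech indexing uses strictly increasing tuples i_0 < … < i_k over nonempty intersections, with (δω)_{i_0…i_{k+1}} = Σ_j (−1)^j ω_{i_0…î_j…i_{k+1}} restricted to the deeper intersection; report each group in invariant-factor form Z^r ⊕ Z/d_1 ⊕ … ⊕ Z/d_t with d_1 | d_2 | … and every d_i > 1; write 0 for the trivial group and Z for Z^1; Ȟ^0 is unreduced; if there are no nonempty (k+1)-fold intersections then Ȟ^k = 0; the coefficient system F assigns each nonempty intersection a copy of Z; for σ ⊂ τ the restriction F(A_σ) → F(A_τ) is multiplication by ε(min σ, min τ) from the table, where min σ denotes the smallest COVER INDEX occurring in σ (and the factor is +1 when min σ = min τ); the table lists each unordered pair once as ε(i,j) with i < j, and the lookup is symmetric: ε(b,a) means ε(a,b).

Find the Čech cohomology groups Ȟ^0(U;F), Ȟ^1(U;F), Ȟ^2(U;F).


nonempty overlaps:
  A12={t,u} A13={r,s,t,u} A14={p,r,s,t,u} A15={r,s,t,u} A23={t,u} A24={q,t,u} A25={q,t,u} A34={r,s,t,u} A35={r,s,t,u} A45={q,r,s,t,u}
  A123={t,u} A124={t,u} A125={t,u} A134={r,s,t,u} A135={r,s,t,u} A145={r,s,t,u} A234={t,u} A235={t,u} A245={q,t,u} A345={r,s,t,u}
  A1234={t,u} A1235={t,u} A1245={t,u} A1345={r,s,t,u} A2345={t,u}
  A12345={t,u}
C dims 5,10,10,5; δ0: rk 4, SNF 1^4; δ1: rk 6, SNF 1^6; δ2: rk 4, SNF 1^4
degree 0: 5−4−0 = 1 → Ȟ^0 ≅ Z
degree 1: 10−6−4 = 0 → Ȟ^1 ≅ 0
degree 2: 10−4−6 = 0 → Ȟ^2 ≅ 0

Ȟ^0 = Z; Ȟ^1 = 0; Ȟ^2 = 0


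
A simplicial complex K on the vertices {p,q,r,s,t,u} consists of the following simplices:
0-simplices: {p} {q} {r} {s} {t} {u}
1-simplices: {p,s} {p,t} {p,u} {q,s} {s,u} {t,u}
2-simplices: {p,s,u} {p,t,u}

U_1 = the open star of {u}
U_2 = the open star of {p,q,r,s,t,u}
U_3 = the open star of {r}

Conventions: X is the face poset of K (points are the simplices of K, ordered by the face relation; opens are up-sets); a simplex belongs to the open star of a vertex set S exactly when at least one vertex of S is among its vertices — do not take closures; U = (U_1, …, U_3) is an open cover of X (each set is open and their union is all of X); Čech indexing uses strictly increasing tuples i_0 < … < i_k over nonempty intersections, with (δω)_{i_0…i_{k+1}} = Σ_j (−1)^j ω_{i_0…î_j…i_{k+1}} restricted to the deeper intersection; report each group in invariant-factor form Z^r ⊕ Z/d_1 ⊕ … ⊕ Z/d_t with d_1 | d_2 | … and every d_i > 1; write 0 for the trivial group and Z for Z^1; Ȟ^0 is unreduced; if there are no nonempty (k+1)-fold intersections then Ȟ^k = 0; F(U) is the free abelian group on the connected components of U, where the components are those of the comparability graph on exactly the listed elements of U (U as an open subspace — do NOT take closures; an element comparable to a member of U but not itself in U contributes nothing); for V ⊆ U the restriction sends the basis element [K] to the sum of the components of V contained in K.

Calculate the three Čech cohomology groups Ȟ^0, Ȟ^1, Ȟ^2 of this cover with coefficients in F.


Ȟ^0(U;F) ≅ Z^2,  Ȟ^1(U;F) ≅ 0,  Ȟ^2(U;F) ≅ 0

nonempty overlaps:
  U1={{u},{p,u},{s,u},{t,u},{p,s,u},{p,t,u}} U2={{p},{q},{r},{s},{t},{u},{p,s},{p,t},{p,u},{q,s},{s,u},{t,u},{p,s,u},{p,t,u}} U3={{r}}
  U12={{u},{p,u},{s,u},{t,u},{p,s,u},{p,t,u}} U23={{r}}
components per intersection:
  U1: {{u},{p,u},{s,u},{t,u},{p,s,u},{p,t,u}}
  U2: {{p},{q},{s},{t},{u},{p,s},{p,t},{p,u},{q,s},{s,u},{t,u},{p,s,u},{p,t,u}} {{r}}
  U3: {{r}}
  U12: {{u},{p,u},{s,u},{t,u},{p,s,u},{p,t,u}}
  U23: {{r}}
C dims 4,2; δ0: rk 2, SNF 1^2
degree 0: 4−2−0 = 2 → Ȟ^0 ≅ Z^2
degree 1: 2−0−2 = 0 → Ȟ^1 ≅ 0
degree 2: 0−0−0 = 0 → Ȟ^2 ≅ 0


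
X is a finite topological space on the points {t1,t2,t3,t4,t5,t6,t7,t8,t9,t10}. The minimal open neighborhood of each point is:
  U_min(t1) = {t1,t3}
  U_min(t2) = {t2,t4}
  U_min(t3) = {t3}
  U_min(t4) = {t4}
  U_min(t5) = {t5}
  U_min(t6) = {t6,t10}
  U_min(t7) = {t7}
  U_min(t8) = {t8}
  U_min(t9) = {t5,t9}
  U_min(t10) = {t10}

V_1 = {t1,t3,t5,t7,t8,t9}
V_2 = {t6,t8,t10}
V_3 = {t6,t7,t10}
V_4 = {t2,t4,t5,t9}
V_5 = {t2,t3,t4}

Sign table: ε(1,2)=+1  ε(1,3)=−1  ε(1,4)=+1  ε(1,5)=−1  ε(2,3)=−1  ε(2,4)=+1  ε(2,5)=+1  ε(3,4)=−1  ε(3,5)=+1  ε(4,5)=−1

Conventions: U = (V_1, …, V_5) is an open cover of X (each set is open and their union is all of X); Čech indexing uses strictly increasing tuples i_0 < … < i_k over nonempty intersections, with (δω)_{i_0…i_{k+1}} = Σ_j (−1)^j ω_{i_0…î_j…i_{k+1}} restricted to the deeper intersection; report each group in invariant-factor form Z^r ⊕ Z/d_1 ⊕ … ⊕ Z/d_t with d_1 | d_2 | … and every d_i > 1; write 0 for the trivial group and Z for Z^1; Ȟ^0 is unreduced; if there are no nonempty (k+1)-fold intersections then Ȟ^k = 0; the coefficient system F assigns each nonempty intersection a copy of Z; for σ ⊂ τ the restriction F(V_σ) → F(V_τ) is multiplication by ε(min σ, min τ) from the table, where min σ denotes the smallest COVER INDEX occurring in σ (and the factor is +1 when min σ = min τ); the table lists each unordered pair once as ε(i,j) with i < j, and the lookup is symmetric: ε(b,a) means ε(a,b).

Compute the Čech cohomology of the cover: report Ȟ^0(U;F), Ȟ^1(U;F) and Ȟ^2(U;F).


Ȟ^0(U;F) ≅ Z, Ȟ^1(U;F) ≅ Z^2 and Ȟ^2(U;F) ≅ 0

nerve simplices:
  V12={t8} V13={t7} V14={t5,t9} V15={t3} V23={t6,t10} V45={t2,t4}
C dims 5,6; δ0: rk 4, SNF 1^4
degree 0: 5−4−0 = 1 → Ȟ^0 ≅ Z
degree 1: 6−0−4 = 2 → Ȟ^1 ≅ Z^2
degree 2: 0−0−0 = 0 → Ȟ^2 ≅ 0


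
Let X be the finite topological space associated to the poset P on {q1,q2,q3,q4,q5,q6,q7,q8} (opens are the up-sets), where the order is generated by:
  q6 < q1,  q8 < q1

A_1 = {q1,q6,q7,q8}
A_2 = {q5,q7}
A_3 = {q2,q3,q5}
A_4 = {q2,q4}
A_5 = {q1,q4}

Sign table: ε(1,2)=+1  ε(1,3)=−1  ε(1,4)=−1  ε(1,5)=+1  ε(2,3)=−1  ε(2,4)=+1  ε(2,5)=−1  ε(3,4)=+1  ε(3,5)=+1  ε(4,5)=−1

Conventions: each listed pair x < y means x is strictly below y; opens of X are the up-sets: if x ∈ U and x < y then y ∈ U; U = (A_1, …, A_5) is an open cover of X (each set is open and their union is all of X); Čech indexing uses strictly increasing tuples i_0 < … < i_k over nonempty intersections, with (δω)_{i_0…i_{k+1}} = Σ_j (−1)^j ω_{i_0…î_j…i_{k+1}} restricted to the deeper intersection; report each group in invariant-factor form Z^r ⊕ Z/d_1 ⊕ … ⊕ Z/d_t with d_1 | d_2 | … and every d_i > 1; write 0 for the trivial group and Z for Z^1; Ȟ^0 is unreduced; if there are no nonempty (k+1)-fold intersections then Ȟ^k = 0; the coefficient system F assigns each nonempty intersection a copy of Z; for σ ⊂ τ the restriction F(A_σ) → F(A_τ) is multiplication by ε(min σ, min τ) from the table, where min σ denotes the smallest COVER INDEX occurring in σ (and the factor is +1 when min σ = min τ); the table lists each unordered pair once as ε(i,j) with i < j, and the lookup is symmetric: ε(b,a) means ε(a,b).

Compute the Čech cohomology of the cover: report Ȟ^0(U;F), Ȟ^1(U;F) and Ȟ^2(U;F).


Ȟ^0 = Z; Ȟ^1 = Z; Ȟ^2 = 0

nonempty intersections:
  A12={q7} A15={q1} A23={q5} A34={q2} A45={q4}
C dims 5,5; δ0: rk 4, SNF 1^4
Ȟ^0: (5−4)−0=1 ⇒ Z
Ȟ^1: (5−0)−4=1 ⇒ Z
Ȟ^2: (0−0)−0=0 ⇒ 0


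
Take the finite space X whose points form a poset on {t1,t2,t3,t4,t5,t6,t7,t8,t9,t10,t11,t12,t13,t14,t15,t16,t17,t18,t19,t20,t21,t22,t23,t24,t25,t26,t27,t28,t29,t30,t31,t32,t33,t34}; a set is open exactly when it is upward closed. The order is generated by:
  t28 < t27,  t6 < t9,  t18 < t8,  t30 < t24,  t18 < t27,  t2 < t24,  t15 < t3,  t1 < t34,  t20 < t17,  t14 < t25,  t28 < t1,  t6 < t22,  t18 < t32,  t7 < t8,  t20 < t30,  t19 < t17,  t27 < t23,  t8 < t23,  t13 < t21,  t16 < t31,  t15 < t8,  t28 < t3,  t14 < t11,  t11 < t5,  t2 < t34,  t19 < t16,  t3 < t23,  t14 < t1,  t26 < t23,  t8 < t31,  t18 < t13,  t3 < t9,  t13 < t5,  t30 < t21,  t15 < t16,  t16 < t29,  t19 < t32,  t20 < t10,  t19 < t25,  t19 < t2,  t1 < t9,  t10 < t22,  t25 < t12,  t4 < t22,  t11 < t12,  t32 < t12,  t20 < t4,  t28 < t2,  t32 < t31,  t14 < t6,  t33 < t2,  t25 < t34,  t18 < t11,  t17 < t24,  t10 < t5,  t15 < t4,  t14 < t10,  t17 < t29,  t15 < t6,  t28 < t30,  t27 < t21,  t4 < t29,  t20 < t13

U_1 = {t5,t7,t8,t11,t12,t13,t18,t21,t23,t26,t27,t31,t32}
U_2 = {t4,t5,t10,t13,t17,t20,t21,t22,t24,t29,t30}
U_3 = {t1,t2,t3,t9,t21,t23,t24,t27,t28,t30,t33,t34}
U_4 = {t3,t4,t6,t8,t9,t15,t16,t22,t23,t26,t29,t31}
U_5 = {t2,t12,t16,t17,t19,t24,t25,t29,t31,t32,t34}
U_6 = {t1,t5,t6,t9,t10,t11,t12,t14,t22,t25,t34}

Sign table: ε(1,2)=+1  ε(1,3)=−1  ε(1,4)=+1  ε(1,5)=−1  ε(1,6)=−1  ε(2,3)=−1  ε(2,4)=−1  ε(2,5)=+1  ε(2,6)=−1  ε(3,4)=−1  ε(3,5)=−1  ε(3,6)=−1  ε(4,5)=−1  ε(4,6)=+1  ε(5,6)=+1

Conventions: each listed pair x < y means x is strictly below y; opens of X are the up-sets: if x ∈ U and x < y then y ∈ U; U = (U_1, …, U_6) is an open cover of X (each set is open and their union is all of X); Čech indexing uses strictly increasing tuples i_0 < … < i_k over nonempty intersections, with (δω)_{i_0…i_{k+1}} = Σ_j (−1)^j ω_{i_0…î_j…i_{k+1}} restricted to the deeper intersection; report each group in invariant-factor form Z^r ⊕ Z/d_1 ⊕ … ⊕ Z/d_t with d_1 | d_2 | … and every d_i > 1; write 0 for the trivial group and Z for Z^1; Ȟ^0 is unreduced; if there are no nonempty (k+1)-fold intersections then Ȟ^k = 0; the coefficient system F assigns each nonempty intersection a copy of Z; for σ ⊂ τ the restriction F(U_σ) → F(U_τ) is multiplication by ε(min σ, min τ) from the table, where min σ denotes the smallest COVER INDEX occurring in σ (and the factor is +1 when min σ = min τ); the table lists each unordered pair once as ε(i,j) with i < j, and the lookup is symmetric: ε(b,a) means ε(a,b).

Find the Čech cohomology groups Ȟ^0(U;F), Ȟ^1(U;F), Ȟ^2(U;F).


Ȟ^0 ≅ 0; Ȟ^1 ≅ Z/2; Ȟ^2 ≅ Z

cover nerve:
  U12={t5,t13,t21} U13={t21,t23,t27} U14={t8,t23,t26,t31} U15={t12,t31,t32} U16={t5,t11,t12} U23={t21,t24,t30} U24={t4,t22,t29} U25={t17,t24,t29} U26={t5,t10,t22} U34={t3,t9,t23} U35={t2,t24,t34} U36={t1,t9,t34} U45={t16,t29,t31} U46={t6,t9,t22} U56={t12,t25,t34}
  U123={t21} U126={t5} U134={t23} U145={t31} U156={t12} U235={t24} U245={t29} U246={t22} U346={t9} U356={t34}
C dims 6,15,10; δ0: rk 6, SNF 1^5·2; δ1: rk 9, SNF 1^9
Ȟ^0: (6−6)−0=0 ⇒ 0
Ȟ^1: (15−9)−6=0 plus torsion [2] ⇒ Z/2
Ȟ^2: (10−0)−9=1 ⇒ Z


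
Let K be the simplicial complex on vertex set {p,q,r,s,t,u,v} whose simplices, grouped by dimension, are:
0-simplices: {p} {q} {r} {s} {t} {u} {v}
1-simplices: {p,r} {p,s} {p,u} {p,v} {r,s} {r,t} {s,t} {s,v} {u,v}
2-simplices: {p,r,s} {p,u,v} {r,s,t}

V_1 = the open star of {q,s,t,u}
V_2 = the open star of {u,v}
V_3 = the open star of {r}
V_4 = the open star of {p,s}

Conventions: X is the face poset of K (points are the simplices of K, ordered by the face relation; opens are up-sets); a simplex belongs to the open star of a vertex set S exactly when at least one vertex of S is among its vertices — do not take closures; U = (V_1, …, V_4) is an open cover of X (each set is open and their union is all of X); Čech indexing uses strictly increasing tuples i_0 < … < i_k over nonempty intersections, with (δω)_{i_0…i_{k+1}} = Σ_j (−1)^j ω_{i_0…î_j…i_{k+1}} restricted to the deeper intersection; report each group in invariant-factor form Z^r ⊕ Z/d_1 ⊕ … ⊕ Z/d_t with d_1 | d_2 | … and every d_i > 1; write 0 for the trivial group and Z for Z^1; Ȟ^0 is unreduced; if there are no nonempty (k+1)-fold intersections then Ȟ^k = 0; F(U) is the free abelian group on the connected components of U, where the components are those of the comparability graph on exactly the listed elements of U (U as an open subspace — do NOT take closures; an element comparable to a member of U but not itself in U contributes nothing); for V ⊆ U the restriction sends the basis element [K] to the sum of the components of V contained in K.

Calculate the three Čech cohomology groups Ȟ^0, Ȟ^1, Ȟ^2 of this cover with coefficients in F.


Ȟ^0 ≅ Z^2, Ȟ^1 ≅ Z, Ȟ^2 ≅ 0

nonempty overlaps:
  V1={{q},{s},{t},{u},{p,s},{p,u},{r,s},{r,t},{s,t},{s,v},{u,v},{p,r,s},{p,u,v},{r,s,t}} V2={{u},{v},{p,u},{p,v},{s,v},{u,v},{p,u,v}} V3={{r},{p,r},{r,s},{r,t},{p,r,s},{r,s,t}} V4={{p},{s},{p,r},{p,s},{p,u},{p,v},{r,s},{s,t},{s,v},{p,r,s},{p,u,v},{r,s,t}}
  V12={{u},{p,u},{s,v},{u,v},{p,u,v}} V13={{r,s},{r,t},{p,r,s},{r,s,t}} V14={{s},{p,s},{p,u},{r,s},{s,t},{s,v},{p,r,s},{p,u,v},{r,s,t}} V24={{p,u},{p,v},{s,v},{p,u,v}} V34={{p,r},{r,s},{p,r,s},{r,s,t}}
  V124={{p,u},{s,v},{p,u,v}} V134={{r,s},{p,r,s},{r,s,t}}
components per intersection:
  V1: {{q}} {{s},{t},{p,s},{r,s},{r,t},{s,t},{s,v},{p,r,s},{r,s,t}} {{u},{p,u},{u,v},{p,u,v}}
  V2: {{u},{v},{p,u},{p,v},{s,v},{u,v},{p,u,v}}
  V3: {{r},{p,r},{r,s},{r,t},{p,r,s},{r,s,t}}
  V4: {{p},{s},{p,r},{p,s},{p,u},{p,v},{r,s},{s,t},{s,v},{p,r,s},{p,u,v},{r,s,t}}
  V12: {{u},{p,u},{u,v},{p,u,v}} {{s,v}}
  V13: {{r,s},{r,t},{p,r,s},{r,s,t}}
  V14: {{s},{p,s},{r,s},{s,t},{s,v},{p,r,s},{r,s,t}} {{p,u},{p,u,v}}
  V24: {{p,u},{p,v},{p,u,v}} {{s,v}}
  V34: {{p,r},{r,s},{p,r,s},{r,s,t}}
  V124: {{p,u},{p,u,v}} {{s,v}}
  V134: {{r,s},{p,r,s},{r,s,t}}
C dims 6,8,3; δ0: rk 4, SNF 1^4; δ1: rk 3, SNF 1^3
degree 0: 6−4−0 = 2 → Ȟ^0 ≅ Z^2
degree 1: 8−3−4 = 1 → Ȟ^1 ≅ Z
degree 2: 3−0−3 = 0 → Ȟ^2 ≅ 0


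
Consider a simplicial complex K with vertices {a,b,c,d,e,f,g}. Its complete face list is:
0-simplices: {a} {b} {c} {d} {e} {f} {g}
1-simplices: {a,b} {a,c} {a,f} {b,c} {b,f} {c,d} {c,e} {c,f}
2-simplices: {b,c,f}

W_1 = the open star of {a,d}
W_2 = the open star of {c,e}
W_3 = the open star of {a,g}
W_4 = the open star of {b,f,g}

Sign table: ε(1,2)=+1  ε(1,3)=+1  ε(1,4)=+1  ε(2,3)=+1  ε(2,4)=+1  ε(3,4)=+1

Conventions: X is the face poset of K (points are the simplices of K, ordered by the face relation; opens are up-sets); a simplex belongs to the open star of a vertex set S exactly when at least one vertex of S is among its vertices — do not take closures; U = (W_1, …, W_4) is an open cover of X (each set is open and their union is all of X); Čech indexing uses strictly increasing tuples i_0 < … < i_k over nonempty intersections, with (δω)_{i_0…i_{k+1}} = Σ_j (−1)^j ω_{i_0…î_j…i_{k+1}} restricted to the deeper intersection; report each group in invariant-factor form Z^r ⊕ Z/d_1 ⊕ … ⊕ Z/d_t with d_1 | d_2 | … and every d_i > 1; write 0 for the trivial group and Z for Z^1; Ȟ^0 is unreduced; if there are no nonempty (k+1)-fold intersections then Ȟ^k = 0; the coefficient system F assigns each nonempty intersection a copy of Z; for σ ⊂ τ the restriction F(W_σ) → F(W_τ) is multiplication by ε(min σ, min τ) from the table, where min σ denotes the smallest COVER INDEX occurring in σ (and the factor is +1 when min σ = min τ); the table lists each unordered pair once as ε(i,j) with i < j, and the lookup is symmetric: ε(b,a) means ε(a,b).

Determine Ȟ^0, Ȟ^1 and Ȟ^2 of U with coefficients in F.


Ȟ^0 ≅ Z,  Ȟ^1 ≅ Z,  Ȟ^2 ≅ 0

intersection data:
  W1={{a},{d},{a,b},{a,c},{a,f},{c,d}} W2={{c},{e},{a,c},{b,c},{c,d},{c,e},{c,f},{b,c,f}} W3={{a},{g},{a,b},{a,c},{a,f}} W4={{b},{f},{g},{a,b},{a,f},{b,c},{b,f},{c,f},{b,c,f}}
  W12={{a,c},{c,d}} W13={{a},{a,b},{a,c},{a,f}} W14={{a,b},{a,f}} W23={{a,c}} W24={{b,c},{c,f},{b,c,f}} W34={{g},{a,b},{a,f}}
  W123={{a,c}} W134={{a,b},{a,f}}
C dims 4,6,2; δ0: rk 3, SNF 1^3; δ1: rk 2, SNF 1^2
Ȟ^0 = (4 − 3) − 0 = 1, so Ȟ^0 ≅ Z
Ȟ^1 = (6 − 2) − 3 = 1, so Ȟ^1 ≅ Z
Ȟ^2 = (2 − 0) − 2 = 0, so Ȟ^2 ≅ 0


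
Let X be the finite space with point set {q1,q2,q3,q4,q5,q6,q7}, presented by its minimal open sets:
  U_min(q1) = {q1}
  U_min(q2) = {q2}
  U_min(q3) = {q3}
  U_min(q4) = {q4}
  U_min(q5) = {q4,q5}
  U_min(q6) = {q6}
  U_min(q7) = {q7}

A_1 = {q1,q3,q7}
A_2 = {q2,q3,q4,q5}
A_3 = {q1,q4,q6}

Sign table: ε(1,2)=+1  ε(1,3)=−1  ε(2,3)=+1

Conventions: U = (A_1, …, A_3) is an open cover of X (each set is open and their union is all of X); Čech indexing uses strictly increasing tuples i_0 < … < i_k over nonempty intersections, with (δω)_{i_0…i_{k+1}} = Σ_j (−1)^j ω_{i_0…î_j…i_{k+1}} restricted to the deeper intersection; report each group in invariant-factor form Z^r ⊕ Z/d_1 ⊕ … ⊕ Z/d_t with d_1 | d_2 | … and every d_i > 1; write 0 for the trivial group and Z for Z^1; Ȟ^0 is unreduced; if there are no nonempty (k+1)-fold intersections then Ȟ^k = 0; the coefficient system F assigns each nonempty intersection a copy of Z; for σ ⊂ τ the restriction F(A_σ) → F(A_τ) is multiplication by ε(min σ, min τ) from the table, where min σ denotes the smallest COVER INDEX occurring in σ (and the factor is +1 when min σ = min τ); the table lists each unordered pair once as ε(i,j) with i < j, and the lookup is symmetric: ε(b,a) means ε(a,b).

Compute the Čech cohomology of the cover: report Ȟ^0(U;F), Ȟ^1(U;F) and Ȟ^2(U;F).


nerve of the cover:
  A12={q3} A13={q1} A23={q4}
C dims 3,3; δ0: rk 3, SNF 1^2·2
Ȟ^0 = (3 − 3) − 0 = 0, so Ȟ^0 ≅ 0
Ȟ^1 = (3 − 0) − 3 = 0 plus torsion [2], so Ȟ^1 ≅ Z/2
Ȟ^2 = (0 − 0) − 0 = 0, so Ȟ^2 ≅ 0

Ȟ^0(U;F) ≅ 0; Ȟ^1(U;F) ≅ Z/2; Ȟ^2(U;F) ≅ 0


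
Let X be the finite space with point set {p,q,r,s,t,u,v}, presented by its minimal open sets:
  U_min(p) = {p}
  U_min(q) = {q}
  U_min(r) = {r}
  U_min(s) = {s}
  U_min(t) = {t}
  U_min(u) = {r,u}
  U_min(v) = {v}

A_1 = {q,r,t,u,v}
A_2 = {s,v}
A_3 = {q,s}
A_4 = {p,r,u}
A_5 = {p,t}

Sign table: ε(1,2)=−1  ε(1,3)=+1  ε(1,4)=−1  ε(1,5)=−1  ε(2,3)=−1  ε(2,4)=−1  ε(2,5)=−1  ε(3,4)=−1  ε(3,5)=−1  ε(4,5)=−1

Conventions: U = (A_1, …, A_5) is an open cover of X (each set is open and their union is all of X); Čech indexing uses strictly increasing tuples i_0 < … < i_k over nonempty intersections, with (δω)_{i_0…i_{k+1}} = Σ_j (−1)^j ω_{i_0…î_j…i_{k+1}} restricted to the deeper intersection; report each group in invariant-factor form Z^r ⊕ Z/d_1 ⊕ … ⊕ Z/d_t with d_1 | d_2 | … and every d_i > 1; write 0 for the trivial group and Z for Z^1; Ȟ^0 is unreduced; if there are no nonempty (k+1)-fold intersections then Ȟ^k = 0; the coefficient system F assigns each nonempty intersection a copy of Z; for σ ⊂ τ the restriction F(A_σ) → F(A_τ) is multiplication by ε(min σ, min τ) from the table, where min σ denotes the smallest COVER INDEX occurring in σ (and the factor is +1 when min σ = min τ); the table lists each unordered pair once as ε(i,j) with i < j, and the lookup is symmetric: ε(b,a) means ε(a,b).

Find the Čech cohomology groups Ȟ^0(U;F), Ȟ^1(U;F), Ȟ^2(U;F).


Ȟ^0(U;F) ≅ 0,  Ȟ^1(U;F) ≅ Z ⊕ Z/2,  Ȟ^2(U;F) ≅ 0

nerve simplices:
  A12={v} A13={q} A14={r,u} A15={t} A23={s} A45={p}
C dims 5,6; δ0: rk 5, SNF 1^4·2
degree 0: 5−5−0 = 0 → Ȟ^0 ≅ 0
degree 1: 6−0−5 = 1 plus torsion [2] → Ȟ^1 ≅ Z ⊕ Z/2
degree 2: 0−0−0 = 0 → Ȟ^2 ≅ 0


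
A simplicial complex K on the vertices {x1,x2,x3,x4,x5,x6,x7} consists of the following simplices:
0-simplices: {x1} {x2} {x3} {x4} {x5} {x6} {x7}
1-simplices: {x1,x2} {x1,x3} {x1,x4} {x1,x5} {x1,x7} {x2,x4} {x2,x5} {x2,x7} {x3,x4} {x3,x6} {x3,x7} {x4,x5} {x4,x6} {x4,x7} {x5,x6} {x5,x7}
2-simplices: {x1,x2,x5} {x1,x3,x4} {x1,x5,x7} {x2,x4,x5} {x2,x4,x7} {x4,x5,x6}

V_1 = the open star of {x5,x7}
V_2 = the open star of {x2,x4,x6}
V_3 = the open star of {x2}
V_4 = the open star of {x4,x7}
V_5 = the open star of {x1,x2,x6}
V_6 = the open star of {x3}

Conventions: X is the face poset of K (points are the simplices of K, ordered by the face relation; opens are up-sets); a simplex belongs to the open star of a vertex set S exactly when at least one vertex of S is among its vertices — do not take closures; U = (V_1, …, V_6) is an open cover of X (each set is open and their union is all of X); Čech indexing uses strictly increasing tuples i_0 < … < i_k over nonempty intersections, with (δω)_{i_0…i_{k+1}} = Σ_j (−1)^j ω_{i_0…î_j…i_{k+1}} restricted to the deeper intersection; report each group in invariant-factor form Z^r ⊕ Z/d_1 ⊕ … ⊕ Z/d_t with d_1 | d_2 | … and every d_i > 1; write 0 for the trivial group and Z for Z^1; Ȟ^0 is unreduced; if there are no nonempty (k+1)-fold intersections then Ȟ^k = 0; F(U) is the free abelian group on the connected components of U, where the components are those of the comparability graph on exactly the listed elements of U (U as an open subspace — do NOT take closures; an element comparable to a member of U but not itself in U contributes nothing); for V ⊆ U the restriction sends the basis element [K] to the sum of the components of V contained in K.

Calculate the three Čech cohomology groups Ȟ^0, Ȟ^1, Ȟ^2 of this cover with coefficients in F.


Ȟ^0 ≅ Z,  Ȟ^1 ≅ Z^4,  Ȟ^2 ≅ 0

nerve of the cover:
  V1={{x5},{x7},{x1,x5},{x1,x7},{x2,x5},{x2,x7},{x3,x7},{x4,x5},{x4,x7},{x5,x6},{x5,x7},{x1,x2,x5},{x1,x5,x7},{x2,x4,x5},{x2,x4,x7},{x4,x5,x6}} V2={{x2},{x4},{x6},{x1,x2},{x1,x4},{x2,x4},{x2,x5},{x2,x7},{x3,x4},{x3,x6},{x4,x5},{x4,x6},{x4,x7},{x5,x6},{x1,x2,x5},{x1,x3,x4},{x2,x4,x5},{x2,x4,x7},{x4,x5,x6}} V3={{x2},{x1,x2},{x2,x4},{x2,x5},{x2,x7},{x1,x2,x5},{x2,x4,x5},{x2,x4,x7}} V4={{x4},{x7},{x1,x4},{x1,x7},{x2,x4},{x2,x7},{x3,x4},{x3,x7},{x4,x5},{x4,x6},{x4,x7},{x5,x7},{x1,x3,x4},{x1,x5,x7},{x2,x4,x5},{x2,x4,x7},{x4,x5,x6}} V5={{x1},{x2},{x6},{x1,x2},{x1,x3},{x1,x4},{x1,x5},{x1,x7},{x2,x4},{x2,x5},{x2,x7},{x3,x6},{x4,x6},{x5,x6},{x1,x2,x5},{x1,x3,x4},{x1,x5,x7},{x2,x4,x5},{x2,x4,x7},{x4,x5,x6}} V6={{x3},{x1,x3},{x3,x4},{x3,x6},{x3,x7},{x1,x3,x4}}
  V12={{x2,x5},{x2,x7},{x4,x5},{x4,x7},{x5,x6},{x1,x2,x5},{x2,x4,x5},{x2,x4,x7},{x4,x5,x6}} V13={{x2,x5},{x2,x7},{x1,x2,x5},{x2,x4,x5},{x2,x4,x7}} V14={{x7},{x1,x7},{x2,x7},{x3,x7},{x4,x5},{x4,x7},{x5,x7},{x1,x5,x7},{x2,x4,x5},{x2,x4,x7},{x4,x5,x6}} V15={{x1,x5},{x1,x7},{x2,x5},{x2,x7},{x5,x6},{x1,x2,x5},{x1,x5,x7},{x2,x4,x5},{x2,x4,x7},{x4,x5,x6}} V16={{x3,x7}} V23={{x2},{x1,x2},{x2,x4},{x2,x5},{x2,x7},{x1,x2,x5},{x2,x4,x5},{x2,x4,x7}} V24={{x4},{x1,x4},{x2,x4},{x2,x7},{x3,x4},{x4,x5},{x4,x6},{x4,x7},{x1,x3,x4},{x2,x4,x5},{x2,x4,x7},{x4,x5,x6}} V25={{x2},{x6},{x1,x2},{x1,x4},{x2,x4},{x2,x5},{x2,x7},{x3,x6},{x4,x6},{x5,x6},{x1,x2,x5},{x1,x3,x4},{x2,x4,x5},{x2,x4,x7},{x4,x5,x6}} V26={{x3,x4},{x3,x6},{x1,x3,x4}} V34={{x2,x4},{x2,x7},{x2,x4,x5},{x2,x4,x7}} V35={{x2},{x1,x2},{x2,x4},{x2,x5},{x2,x7},{x1,x2,x5},{x2,x4,x5},{x2,x4,x7}} V45={{x1,x4},{x1,x7},{x2,x4},{x2,x7},{x4,x6},{x1,x3,x4},{x1,x5,x7},{x2,x4,x5},{x2,x4,x7},{x4,x5,x6}} V46={{x3,x4},{x3,x7},{x1,x3,x4}} V56={{x1,x3},{x3,x6},{x1,x3,x4}}
  V123={{x2,x5},{x2,x7},{x1,x2,x5},{x2,x4,x5},{x2,x4,x7}} V124={{x2,x7},{x4,x5},{x4,x7},{x2,x4,x5},{x2,x4,x7},{x4,x5,x6}} V125={{x2,x5},{x2,x7},{x5,x6},{x1,x2,x5},{x2,x4,x5},{x2,x4,x7},{x4,x5,x6}} V134={{x2,x7},{x2,x4,x5},{x2,x4,x7}} V135={{x2,x5},{x2,x7},{x1,x2,x5},{x2,x4,x5},{x2,x4,x7}} V145={{x1,x7},{x2,x7},{x1,x5,x7},{x2,x4,x5},{x2,x4,x7},{x4,x5,x6}} V146={{x3,x7}} V234={{x2,x4},{x2,x7},{x2,x4,x5},{x2,x4,x7}} V235={{x2},{x1,x2},{x2,x4},{x2,x5},{x2,x7},{x1,x2,x5},{x2,x4,x5},{x2,x4,x7}} V245={{x1,x4},{x2,x4},{x2,x7},{x4,x6},{x1,x3,x4},{x2,x4,x5},{x2,x4,x7},{x4,x5,x6}} V246={{x3,x4},{x1,x3,x4}} V256={{x3,x6},{x1,x3,x4}} V345={{x2,x4},{x2,x7},{x2,x4,x5},{x2,x4,x7}} V456={{x1,x3,x4}}
  V1234={{x2,x7},{x2,x4,x5},{x2,x4,x7}} V1235={{x2,x5},{x2,x7},{x1,x2,x5},{x2,x4,x5},{x2,x4,x7}} V1245={{x2,x7},{x2,x4,x5},{x2,x4,x7},{x4,x5,x6}} V1345={{x2,x7},{x2,x4,x5},{x2,x4,x7}} V2345={{x2,x4},{x2,x7},{x2,x4,x5},{x2,x4,x7}} V2456={{x1,x3,x4}}
  V12345={{x2,x7},{x2,x4,x5},{x2,x4,x7}}
components per intersection:
  V1: {{x5},{x7},{x1,x5},{x1,x7},{x2,x5},{x2,x7},{x3,x7},{x4,x5},{x4,x7},{x5,x6},{x5,x7},{x1,x2,x5},{x1,x5,x7},{x2,x4,x5},{x2,x4,x7},{x4,x5,x6}}
  V2: {{x2},{x4},{x6},{x1,x2},{x1,x4},{x2,x4},{x2,x5},{x2,x7},{x3,x4},{x3,x6},{x4,x5},{x4,x6},{x4,x7},{x5,x6},{x1,x2,x5},{x1,x3,x4},{x2,x4,x5},{x2,x4,x7},{x4,x5,x6}}
  V3: {{x2},{x1,x2},{x2,x4},{x2,x5},{x2,x7},{x1,x2,x5},{x2,x4,x5},{x2,x4,x7}}
  V4: {{x4},{x7},{x1,x4},{x1,x7},{x2,x4},{x2,x7},{x3,x4},{x3,x7},{x4,x5},{x4,x6},{x4,x7},{x5,x7},{x1,x3,x4},{x1,x5,x7},{x2,x4,x5},{x2,x4,x7},{x4,x5,x6}}
  V5: {{x1},{x2},{x1,x2},{x1,x3},{x1,x4},{x1,x5},{x1,x7},{x2,x4},{x2,x5},{x2,x7},{x1,x2,x5},{x1,x3,x4},{x1,x5,x7},{x2,x4,x5},{x2,x4,x7}} {{x6},{x3,x6},{x4,x6},{x5,x6},{x4,x5,x6}}
  V6: {{x3},{x1,x3},{x3,x4},{x3,x6},{x3,x7},{x1,x3,x4}}
  V12: {{x2,x5},{x4,x5},{x5,x6},{x1,x2,x5},{x2,x4,x5},{x4,x5,x6}} {{x2,x7},{x4,x7},{x2,x4,x7}}
  V13: {{x2,x5},{x1,x2,x5},{x2,x4,x5}} {{x2,x7},{x2,x4,x7}}
  V14: {{x7},{x1,x7},{x2,x7},{x3,x7},{x4,x7},{x5,x7},{x1,x5,x7},{x2,x4,x7}} {{x4,x5},{x2,x4,x5},{x4,x5,x6}}
  V15: {{x1,x5},{x1,x7},{x2,x5},{x1,x2,x5},{x1,x5,x7},{x2,x4,x5}} {{x2,x7},{x2,x4,x7}} {{x5,x6},{x4,x5,x6}}
  V16: {{x3,x7}}
  V23: {{x2},{x1,x2},{x2,x4},{x2,x5},{x2,x7},{x1,x2,x5},{x2,x4,x5},{x2,x4,x7}}
  V24: {{x4},{x1,x4},{x2,x4},{x2,x7},{x3,x4},{x4,x5},{x4,x6},{x4,x7},{x1,x3,x4},{x2,x4,x5},{x2,x4,x7},{x4,x5,x6}}
  V25: {{x2},{x1,x2},{x2,x4},{x2,x5},{x2,x7},{x1,x2,x5},{x2,x4,x5},{x2,x4,x7}} {{x6},{x3,x6},{x4,x6},{x5,x6},{x4,x5,x6}} {{x1,x4},{x1,x3,x4}}
  V26: {{x3,x4},{x1,x3,x4}} {{x3,x6}}
  V34: {{x2,x4},{x2,x7},{x2,x4,x5},{x2,x4,x7}}
  V35: {{x2},{x1,x2},{x2,x4},{x2,x5},{x2,x7},{x1,x2,x5},{x2,x4,x5},{x2,x4,x7}}
  V45: {{x1,x4},{x1,x3,x4}} {{x1,x7},{x1,x5,x7}} {{x2,x4},{x2,x7},{x2,x4,x5},{x2,x4,x7}} {{x4,x6},{x4,x5,x6}}
  V46: {{x3,x4},{x1,x3,x4}} {{x3,x7}}
  V56: {{x1,x3},{x1,x3,x4}} {{x3,x6}}
  V123: {{x2,x5},{x1,x2,x5},{x2,x4,x5}} {{x2,x7},{x2,x4,x7}}
  V124: {{x2,x7},{x4,x7},{x2,x4,x7}} {{x4,x5},{x2,x4,x5},{x4,x5,x6}}
  V125: {{x2,x5},{x1,x2,x5},{x2,x4,x5}} {{x2,x7},{x2,x4,x7}} {{x5,x6},{x4,x5,x6}}
  V134: {{x2,x7},{x2,x4,x7}} {{x2,x4,x5}}
  V135: {{x2,x5},{x1,x2,x5},{x2,x4,x5}} {{x2,x7},{x2,x4,x7}}
  V145: {{x1,x7},{x1,x5,x7}} {{x2,x7},{x2,x4,x7}} {{x2,x4,x5}} {{x4,x5,x6}}
  V146: {{x3,x7}}
  V234: {{x2,x4},{x2,x7},{x2,x4,x5},{x2,x4,x7}}
  V235: {{x2},{x1,x2},{x2,x4},{x2,x5},{x2,x7},{x1,x2,x5},{x2,x4,x5},{x2,x4,x7}}
  V245: {{x1,x4},{x1,x3,x4}} {{x2,x4},{x2,x7},{x2,x4,x5},{x2,x4,x7}} {{x4,x6},{x4,x5,x6}}
  V246: {{x3,x4},{x1,x3,x4}}
  V256: {{x3,x6}} {{x1,x3,x4}}
  V345: {{x2,x4},{x2,x7},{x2,x4,x5},{x2,x4,x7}}
  V456: {{x1,x3,x4}}
  V1234: {{x2,x7},{x2,x4,x7}} {{x2,x4,x5}}
  V1235: {{x2,x5},{x1,x2,x5},{x2,x4,x5}} {{x2,x7},{x2,x4,x7}}
  V1245: {{x2,x7},{x2,x4,x7}} {{x2,x4,x5}} {{x4,x5,x6}}
  V1345: {{x2,x7},{x2,x4,x7}} {{x2,x4,x5}}
  V2345: {{x2,x4},{x2,x7},{x2,x4,x5},{x2,x4,x7}}
  V2456: {{x1,x3,x4}}
  V12345: {{x2,x7},{x2,x4,x7}} {{x2,x4,x5}}
C dims 7,27,26,11; δ0: rk 6, SNF 1^6; δ1: rk 17, SNF 1^17; δ2: rk 9, SNF 1^9
Ȟ^0 = (7 − 6) − 0 = 1, so Ȟ^0 ≅ Z
Ȟ^1 = (27 − 17) − 6 = 4, so Ȟ^1 ≅ Z^4
Ȟ^2 = (26 − 9) − 17 = 0, so Ȟ^2 ≅ 0


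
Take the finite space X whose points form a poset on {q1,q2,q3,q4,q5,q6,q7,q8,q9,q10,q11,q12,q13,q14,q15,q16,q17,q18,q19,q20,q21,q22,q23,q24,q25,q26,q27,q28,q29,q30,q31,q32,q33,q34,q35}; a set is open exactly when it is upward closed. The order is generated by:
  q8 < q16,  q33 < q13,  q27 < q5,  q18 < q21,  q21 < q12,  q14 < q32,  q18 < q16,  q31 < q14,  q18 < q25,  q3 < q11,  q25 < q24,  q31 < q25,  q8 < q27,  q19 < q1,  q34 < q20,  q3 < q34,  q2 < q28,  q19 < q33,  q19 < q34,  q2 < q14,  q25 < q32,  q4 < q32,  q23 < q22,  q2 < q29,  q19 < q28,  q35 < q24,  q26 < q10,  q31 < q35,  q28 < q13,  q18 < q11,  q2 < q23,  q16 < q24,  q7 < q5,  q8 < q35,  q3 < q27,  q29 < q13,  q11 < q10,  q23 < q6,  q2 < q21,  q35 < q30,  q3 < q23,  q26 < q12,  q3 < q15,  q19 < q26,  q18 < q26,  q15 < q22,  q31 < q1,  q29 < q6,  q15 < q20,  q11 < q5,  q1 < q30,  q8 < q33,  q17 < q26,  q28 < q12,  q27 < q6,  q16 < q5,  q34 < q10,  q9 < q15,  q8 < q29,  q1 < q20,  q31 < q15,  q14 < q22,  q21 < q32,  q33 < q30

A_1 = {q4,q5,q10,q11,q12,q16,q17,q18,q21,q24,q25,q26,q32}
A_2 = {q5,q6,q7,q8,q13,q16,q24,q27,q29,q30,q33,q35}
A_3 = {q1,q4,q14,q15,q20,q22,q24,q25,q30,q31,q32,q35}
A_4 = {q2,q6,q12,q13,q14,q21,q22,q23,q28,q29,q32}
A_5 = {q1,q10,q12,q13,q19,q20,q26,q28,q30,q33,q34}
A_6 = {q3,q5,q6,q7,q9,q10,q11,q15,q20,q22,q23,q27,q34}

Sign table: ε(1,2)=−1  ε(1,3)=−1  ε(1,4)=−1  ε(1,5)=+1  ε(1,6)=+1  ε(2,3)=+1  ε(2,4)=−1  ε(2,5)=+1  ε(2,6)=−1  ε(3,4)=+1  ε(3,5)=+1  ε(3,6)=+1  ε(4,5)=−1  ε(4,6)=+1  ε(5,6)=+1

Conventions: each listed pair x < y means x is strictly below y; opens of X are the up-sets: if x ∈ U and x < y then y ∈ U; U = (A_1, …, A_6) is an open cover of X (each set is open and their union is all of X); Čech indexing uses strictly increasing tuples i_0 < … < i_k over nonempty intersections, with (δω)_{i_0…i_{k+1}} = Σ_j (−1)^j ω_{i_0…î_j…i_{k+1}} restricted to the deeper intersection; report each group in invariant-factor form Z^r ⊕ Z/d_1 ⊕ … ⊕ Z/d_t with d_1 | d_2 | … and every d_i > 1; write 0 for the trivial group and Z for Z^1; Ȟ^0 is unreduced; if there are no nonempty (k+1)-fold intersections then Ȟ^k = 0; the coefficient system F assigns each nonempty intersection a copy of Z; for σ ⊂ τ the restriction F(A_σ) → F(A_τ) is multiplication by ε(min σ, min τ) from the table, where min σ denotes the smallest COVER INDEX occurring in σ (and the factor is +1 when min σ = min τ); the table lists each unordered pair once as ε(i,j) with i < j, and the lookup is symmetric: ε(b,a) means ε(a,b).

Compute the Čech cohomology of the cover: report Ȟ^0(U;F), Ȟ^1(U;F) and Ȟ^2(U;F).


nerve of the cover:
  A12={q5,q16,q24} A13={q4,q24,q25,q32} A14={q12,q21,q32} A15={q10,q12,q26} A16={q5,q10,q11} A23={q24,q30,q35} A24={q6,q13,q29} A25={q13,q30,q33} A26={q5,q6,q7,q27} A34={q14,q22,q32} A35={q1,q20,q30} A36={q15,q20,q22} A45={q12,q13,q28} A46={q6,q22,q23} A56={q10,q20,q34}
  A123={q24} A126={q5} A134={q32} A145={q12} A156={q10} A235={q30} A245={q13} A246={q6} A346={q22} A356={q20}
C dims 6,15,10; δ0: rk 6, SNF 1^5·2; δ1: rk 9, SNF 1^9
Ȟ^0 = (6 − 6) − 0 = 0, so Ȟ^0 ≅ 0
Ȟ^1 = (15 − 9) − 6 = 0 plus torsion [2], so Ȟ^1 ≅ Z/2
Ȟ^2 = (10 − 0) − 9 = 1, so Ȟ^2 ≅ Z

Ȟ^0 ≅ 0, Ȟ^1 ≅ Z/2, Ȟ^2 ≅ Z


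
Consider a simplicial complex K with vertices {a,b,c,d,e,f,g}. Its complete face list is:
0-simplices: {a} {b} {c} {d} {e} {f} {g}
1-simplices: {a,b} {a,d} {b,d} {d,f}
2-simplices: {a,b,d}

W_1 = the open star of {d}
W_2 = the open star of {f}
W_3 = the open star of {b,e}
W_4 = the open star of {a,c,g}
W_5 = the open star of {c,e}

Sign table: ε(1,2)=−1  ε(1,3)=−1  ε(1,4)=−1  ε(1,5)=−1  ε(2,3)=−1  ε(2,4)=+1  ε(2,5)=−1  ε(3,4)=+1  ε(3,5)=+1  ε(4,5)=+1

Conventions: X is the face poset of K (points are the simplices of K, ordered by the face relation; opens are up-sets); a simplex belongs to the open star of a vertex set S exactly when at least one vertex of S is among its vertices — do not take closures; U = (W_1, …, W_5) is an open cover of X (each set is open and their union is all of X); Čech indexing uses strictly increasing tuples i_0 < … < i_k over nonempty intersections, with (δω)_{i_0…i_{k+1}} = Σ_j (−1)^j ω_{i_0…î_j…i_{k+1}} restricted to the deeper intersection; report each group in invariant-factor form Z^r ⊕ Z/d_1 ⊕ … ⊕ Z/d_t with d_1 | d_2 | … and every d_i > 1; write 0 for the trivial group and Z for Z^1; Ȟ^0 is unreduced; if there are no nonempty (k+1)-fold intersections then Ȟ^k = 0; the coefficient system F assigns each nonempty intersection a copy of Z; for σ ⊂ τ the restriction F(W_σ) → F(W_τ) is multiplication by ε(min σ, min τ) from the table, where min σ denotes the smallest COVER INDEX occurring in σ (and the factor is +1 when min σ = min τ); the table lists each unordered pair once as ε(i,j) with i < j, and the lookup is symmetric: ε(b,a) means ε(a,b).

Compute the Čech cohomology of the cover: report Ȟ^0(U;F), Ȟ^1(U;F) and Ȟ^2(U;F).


Ȟ^0 ≅ Z; Ȟ^1 ≅ Z; Ȟ^2 ≅ 0

nonempty overlaps:
  W1={{d},{a,d},{b,d},{d,f},{a,b,d}} W2={{f},{d,f}} W3={{b},{e},{a,b},{b,d},{a,b,d}} W4={{a},{c},{g},{a,b},{a,d},{a,b,d}} W5={{c},{e}}
  W12={{d,f}} W13={{b,d},{a,b,d}} W14={{a,d},{a,b,d}} W34={{a,b},{a,b,d}} W35={{e}} W45={{c}}
  W134={{a,b,d}}
C dims 5,6,1; δ0: rk 4, SNF 1^4; δ1: rk 1, SNF 1^1
degree 0: 5−4−0 = 1 → Ȟ^0 ≅ Z
degree 1: 6−1−4 = 1 → Ȟ^1 ≅ Z
degree 2: 1−0−1 = 0 → Ȟ^2 ≅ 0


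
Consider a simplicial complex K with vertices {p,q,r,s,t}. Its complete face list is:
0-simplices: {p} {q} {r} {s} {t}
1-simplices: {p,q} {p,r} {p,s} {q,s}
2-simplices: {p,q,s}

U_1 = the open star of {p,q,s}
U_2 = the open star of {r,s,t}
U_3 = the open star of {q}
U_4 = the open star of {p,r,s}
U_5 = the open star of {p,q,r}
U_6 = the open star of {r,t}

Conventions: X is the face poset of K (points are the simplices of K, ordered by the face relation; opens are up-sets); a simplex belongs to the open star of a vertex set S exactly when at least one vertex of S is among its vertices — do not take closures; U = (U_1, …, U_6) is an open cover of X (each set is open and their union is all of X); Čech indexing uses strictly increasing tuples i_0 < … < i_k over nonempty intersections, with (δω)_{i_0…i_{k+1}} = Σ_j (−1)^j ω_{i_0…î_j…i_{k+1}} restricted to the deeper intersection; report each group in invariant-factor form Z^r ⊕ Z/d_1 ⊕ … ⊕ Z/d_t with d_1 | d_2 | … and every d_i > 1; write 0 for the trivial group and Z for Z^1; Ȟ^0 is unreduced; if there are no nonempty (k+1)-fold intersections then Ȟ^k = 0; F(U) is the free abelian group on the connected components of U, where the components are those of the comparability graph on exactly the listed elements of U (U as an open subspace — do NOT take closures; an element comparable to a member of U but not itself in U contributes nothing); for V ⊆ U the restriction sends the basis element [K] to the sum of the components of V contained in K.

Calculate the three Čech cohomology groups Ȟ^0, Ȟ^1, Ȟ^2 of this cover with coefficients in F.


Ȟ^0(U;F) ≅ Z^2,  Ȟ^1(U;F) ≅ 0,  Ȟ^2(U;F) ≅ 0

nerve of the cover:
  U1={{p},{q},{s},{p,q},{p,r},{p,s},{q,s},{p,q,s}} U2={{r},{s},{t},{p,r},{p,s},{q,s},{p,q,s}} U3={{q},{p,q},{q,s},{p,q,s}} U4={{p},{r},{s},{p,q},{p,r},{p,s},{q,s},{p,q,s}} U5={{p},{q},{r},{p,q},{p,r},{p,s},{q,s},{p,q,s}} U6={{r},{t},{p,r}}
  U12={{s},{p,r},{p,s},{q,s},{p,q,s}} U13={{q},{p,q},{q,s},{p,q,s}} U14={{p},{s},{p,q},{p,r},{p,s},{q,s},{p,q,s}} U15={{p},{q},{p,q},{p,r},{p,s},{q,s},{p,q,s}} U16={{p,r}} U23={{q,s},{p,q,s}} U24={{r},{s},{p,r},{p,s},{q,s},{p,q,s}} U25={{r},{p,r},{p,s},{q,s},{p,q,s}} U26={{r},{t},{p,r}} U34={{p,q},{q,s},{p,q,s}} U35={{q},{p,q},{q,s},{p,q,s}} U45={{p},{r},{p,q},{p,r},{p,s},{q,s},{p,q,s}} U46={{r},{p,r}} U56={{r},{p,r}}
  U123={{q,s},{p,q,s}} U124={{s},{p,r},{p,s},{q,s},{p,q,s}} U125={{p,r},{p,s},{q,s},{p,q,s}} U126={{p,r}} U134={{p,q},{q,s},{p,q,s}} U135={{q},{p,q},{q,s},{p,q,s}} U145={{p},{p,q},{p,r},{p,s},{q,s},{p,q,s}} U146={{p,r}} U156={{p,r}} U234={{q,s},{p,q,s}} U235={{q,s},{p,q,s}} U245={{r},{p,r},{p,s},{q,s},{p,q,s}} U246={{r},{p,r}} U256={{r},{p,r}} U345={{p,q},{q,s},{p,q,s}} U456={{r},{p,r}}
  U1234={{q,s},{p,q,s}} U1235={{q,s},{p,q,s}} U1245={{p,r},{p,s},{q,s},{p,q,s}} U1246={{p,r}} U1256={{p,r}} U1345={{p,q},{q,s},{p,q,s}} U1456={{p,r}} U2345={{q,s},{p,q,s}} U2456={{r},{p,r}}
  U12345={{q,s},{p,q,s}} U12456={{p,r}}
components per intersection:
  U1: {{p},{q},{s},{p,q},{p,r},{p,s},{q,s},{p,q,s}}
  U2: {{r},{p,r}} {{s},{p,s},{q,s},{p,q,s}} {{t}}
  U3: {{q},{p,q},{q,s},{p,q,s}}
  U4: {{p},{r},{s},{p,q},{p,r},{p,s},{q,s},{p,q,s}}
  U5: {{p},{q},{r},{p,q},{p,r},{p,s},{q,s},{p,q,s}}
  U6: {{r},{p,r}} {{t}}
  U12: {{s},{p,s},{q,s},{p,q,s}} {{p,r}}
  U13: {{q},{p,q},{q,s},{p,q,s}}
  U14: {{p},{s},{p,q},{p,r},{p,s},{q,s},{p,q,s}}
  U15: {{p},{q},{p,q},{p,r},{p,s},{q,s},{p,q,s}}
  U16: {{p,r}}
  U23: {{q,s},{p,q,s}}
  U24: {{r},{p,r}} {{s},{p,s},{q,s},{p,q,s}}
  U25: {{r},{p,r}} {{p,s},{q,s},{p,q,s}}
  U26: {{r},{p,r}} {{t}}
  U34: {{p,q},{q,s},{p,q,s}}
  U35: {{q},{p,q},{q,s},{p,q,s}}
  U45: {{p},{r},{p,q},{p,r},{p,s},{q,s},{p,q,s}}
  U46: {{r},{p,r}}
  U56: {{r},{p,r}}
  U123: {{q,s},{p,q,s}}
  U124: {{s},{p,s},{q,s},{p,q,s}} {{p,r}}
  U125: {{p,r}} {{p,s},{q,s},{p,q,s}}
  U126: {{p,r}}
  U134: {{p,q},{q,s},{p,q,s}}
  U135: {{q},{p,q},{q,s},{p,q,s}}
  U145: {{p},{p,q},{p,r},{p,s},{q,s},{p,q,s}}
  U146: {{p,r}}
  U156: {{p,r}}
  U234: {{q,s},{p,q,s}}
  U235: {{q,s},{p,q,s}}
  U245: {{r},{p,r}} {{p,s},{q,s},{p,q,s}}
  U246: {{r},{p,r}}
  U256: {{r},{p,r}}
  U345: {{p,q},{q,s},{p,q,s}}
  U456: {{r},{p,r}}
  U1234: {{q,s},{p,q,s}}
  U1235: {{q,s},{p,q,s}}
  U1245: {{p,r}} {{p,s},{q,s},{p,q,s}}
  U1246: {{p,r}}
  U1256: {{p,r}}
  U1345: {{p,q},{q,s},{p,q,s}}
  U1456: {{p,r}}
  U2345: {{q,s},{p,q,s}}
  U2456: {{r},{p,r}}
  U12345: {{q,s},{p,q,s}}
  U12456: {{p,r}}
C dims 9,18,19,10; δ0: rk 7, SNF 1^7; δ1: rk 11, SNF 1^11; δ2: rk 8, SNF 1^8
Ȟ^0 = (9 − 7) − 0 = 2, so Ȟ^0 ≅ Z^2
Ȟ^1 = (18 − 11) − 7 = 0, so Ȟ^1 ≅ 0
Ȟ^2 = (19 − 8) − 11 = 0, so Ȟ^2 ≅ 0
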